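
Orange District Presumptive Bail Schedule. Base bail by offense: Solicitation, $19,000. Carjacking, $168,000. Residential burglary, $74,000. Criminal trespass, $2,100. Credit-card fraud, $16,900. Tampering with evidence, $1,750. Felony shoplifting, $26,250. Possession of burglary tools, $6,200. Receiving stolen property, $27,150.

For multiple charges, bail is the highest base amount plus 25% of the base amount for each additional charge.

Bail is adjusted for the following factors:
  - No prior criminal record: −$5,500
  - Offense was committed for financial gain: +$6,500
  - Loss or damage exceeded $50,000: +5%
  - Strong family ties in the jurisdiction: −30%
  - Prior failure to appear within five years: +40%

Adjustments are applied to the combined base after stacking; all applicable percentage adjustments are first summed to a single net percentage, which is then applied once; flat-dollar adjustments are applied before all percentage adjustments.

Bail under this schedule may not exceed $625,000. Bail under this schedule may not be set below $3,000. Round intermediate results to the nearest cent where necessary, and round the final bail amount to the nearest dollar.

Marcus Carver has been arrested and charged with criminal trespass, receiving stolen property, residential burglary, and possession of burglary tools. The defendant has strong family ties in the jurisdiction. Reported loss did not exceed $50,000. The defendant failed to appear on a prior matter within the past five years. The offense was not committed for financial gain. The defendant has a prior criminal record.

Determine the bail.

$91,149

Base amounts from the schedule: criminal trespass $2,100; receiving stolen property $27,150; residential burglary $74,000; possession of burglary tools $6,200.
Stacking rule: highest base plus 25% of each additional charge. Highest is residential burglary at $74,000. Additional: $2,100 × 25% = $525; $27,150 × 25% = $6,787.50; $6,200 × 25% = $1,550. Combined base = $74,000 + $8,862.50 = $82,862.50.
Net percentage adjustment: −30% +40% = +10%. $82,862.50 × 1.1 = $91,148.75.
$91,148.75 is within the $625,000 maximum.
$91,148.75 is at or above the $3,000 minimum.
Rounded to the nearest dollar: $91,149.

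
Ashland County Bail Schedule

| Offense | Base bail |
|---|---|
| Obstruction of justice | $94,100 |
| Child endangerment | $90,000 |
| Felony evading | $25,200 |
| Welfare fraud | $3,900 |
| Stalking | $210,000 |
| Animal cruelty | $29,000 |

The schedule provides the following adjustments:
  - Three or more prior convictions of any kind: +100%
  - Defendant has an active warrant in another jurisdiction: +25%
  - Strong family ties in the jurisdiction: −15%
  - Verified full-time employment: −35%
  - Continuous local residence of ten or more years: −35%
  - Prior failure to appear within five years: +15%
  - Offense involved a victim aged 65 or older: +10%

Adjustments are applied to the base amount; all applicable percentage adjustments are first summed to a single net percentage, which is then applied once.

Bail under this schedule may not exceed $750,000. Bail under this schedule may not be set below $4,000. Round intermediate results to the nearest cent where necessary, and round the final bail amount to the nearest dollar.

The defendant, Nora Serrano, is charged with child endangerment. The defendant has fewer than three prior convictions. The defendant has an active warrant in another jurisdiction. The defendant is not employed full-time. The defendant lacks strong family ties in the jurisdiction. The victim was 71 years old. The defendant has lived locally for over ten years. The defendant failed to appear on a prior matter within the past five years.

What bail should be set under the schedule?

Base amounts from the schedule: child endangerment $90,000.
Single charge. Combined base = $90,000.
Net percentage adjustment: +25% −35% +15% +10% = +15%. $90,000 × 1.15 = $103,500.
$103,500 is within the $750,000 maximum.
$103,500 is at or above the $4,000 minimum.

$103,500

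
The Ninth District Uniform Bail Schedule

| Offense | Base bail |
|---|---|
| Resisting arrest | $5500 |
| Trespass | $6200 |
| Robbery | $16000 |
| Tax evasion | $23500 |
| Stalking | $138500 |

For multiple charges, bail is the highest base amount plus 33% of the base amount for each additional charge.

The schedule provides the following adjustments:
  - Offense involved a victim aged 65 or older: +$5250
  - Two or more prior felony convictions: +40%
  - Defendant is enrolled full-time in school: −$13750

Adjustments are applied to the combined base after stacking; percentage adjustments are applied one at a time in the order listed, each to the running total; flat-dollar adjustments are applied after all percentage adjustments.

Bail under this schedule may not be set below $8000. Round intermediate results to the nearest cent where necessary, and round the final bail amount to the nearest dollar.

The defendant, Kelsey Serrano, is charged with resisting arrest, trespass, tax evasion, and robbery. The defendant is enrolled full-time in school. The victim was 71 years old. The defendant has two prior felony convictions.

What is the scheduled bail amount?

$37197

Base amounts from the schedule: resisting arrest $5500; trespass $6200; tax evasion $23500; robbery $16000.
Stacking rule: highest base plus 33% of each additional charge. Highest is tax evasion at $23500. Additional: $5500 × 33% = $1815; $6200 × 33% = $2046; $16000 × 33% = $5280. Combined base = $23500 + $9141 = $32641.
Two or more prior felony convictions (+40%): $32641 × 1.4 = $45697.40.
Offense involved a victim aged 65 or older (+$5250 flat): $45697.40 + $5250 = $50947.40.
Defendant is enrolled full-time in school (−$13750 flat): $50947.40 − $13750 = $37197.40.
$37197.40 is at or above the $8000 minimum.
Rounded to the nearest dollar: $37197.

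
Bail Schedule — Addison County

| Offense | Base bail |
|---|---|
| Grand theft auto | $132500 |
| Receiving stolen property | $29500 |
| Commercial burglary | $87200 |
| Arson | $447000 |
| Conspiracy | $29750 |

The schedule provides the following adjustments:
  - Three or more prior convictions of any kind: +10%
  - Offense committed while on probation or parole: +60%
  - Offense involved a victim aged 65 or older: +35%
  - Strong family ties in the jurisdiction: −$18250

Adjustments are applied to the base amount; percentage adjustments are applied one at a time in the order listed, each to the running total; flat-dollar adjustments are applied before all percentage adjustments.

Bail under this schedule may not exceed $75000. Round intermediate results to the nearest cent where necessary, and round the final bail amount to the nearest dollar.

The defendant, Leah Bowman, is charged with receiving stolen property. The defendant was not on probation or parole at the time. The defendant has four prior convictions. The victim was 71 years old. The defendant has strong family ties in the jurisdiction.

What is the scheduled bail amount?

Base amounts from the schedule: receiving stolen property $29500.
Single charge. Combined base = $29500.
Strong family ties in the jurisdiction (−$18250 flat): $29500 − $18250 = $11250.
Three or more prior convictions of any kind (+10%): $11250 × 1.1 = $12375.
Offense involved a victim aged 65 or older (+35%): $12375 × 1.35 = $16706.25.
$16706.25 is within the $75000 maximum.
Rounded to the nearest dollar: $16706.

$16706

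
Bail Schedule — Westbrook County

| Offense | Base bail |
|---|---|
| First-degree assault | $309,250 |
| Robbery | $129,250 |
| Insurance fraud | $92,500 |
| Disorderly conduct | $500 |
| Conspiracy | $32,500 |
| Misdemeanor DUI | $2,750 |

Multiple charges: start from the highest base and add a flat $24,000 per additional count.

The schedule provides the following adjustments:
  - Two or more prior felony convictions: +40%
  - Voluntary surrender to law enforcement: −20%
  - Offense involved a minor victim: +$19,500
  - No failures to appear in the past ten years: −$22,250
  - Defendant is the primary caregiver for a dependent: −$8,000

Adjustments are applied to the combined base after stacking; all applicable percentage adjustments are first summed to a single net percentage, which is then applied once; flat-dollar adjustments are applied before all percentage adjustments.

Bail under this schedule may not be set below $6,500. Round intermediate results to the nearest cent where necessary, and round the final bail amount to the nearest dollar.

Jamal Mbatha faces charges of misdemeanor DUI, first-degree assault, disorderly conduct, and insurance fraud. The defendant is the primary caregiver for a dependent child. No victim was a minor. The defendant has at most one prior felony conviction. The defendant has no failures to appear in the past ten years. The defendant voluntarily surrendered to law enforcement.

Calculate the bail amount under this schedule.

$280,800

Base amounts from the schedule: misdemeanor DUI $2,750; first-degree assault $309,250; disorderly conduct $500; insurance fraud $92,500.
Stacking rule: highest base plus $24,000 per additional charge. Highest is first-degree assault at $309,250; 3 additional charges → +$72,000. Combined base = $381,250.
No failures to appear in the past ten years (−$22,250 flat): $381,250 − $22,250 = $359,000.
Defendant is the primary caregiver for a dependent (−$8,000 flat): $359,000 − $8,000 = $351,000.
Voluntary surrender to law enforcement (−20%): $351,000 × 0.8 = $280,800.
$280,800 is at or above the $6,500 minimum.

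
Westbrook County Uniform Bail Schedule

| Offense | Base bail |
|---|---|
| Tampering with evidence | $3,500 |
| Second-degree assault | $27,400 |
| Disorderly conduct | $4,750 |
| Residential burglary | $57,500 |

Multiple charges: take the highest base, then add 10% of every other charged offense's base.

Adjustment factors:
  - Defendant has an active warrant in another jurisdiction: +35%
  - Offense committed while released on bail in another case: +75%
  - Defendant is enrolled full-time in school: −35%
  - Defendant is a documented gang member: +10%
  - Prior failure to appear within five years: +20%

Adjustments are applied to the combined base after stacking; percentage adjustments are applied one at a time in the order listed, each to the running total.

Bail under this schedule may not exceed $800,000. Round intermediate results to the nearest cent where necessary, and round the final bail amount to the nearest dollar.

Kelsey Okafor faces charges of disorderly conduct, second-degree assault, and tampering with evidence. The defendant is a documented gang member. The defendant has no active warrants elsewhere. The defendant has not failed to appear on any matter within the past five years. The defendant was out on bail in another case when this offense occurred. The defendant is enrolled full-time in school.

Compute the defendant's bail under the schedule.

$35,317

Base amounts from the schedule: disorderly conduct $4,750; second-degree assault $27,400; tampering with evidence $3,500.
Stacking rule: highest base plus 10% of each additional charge. Highest is second-degree assault at $27,400. Additional: $4,750 × 10% = $475; $3,500 × 10% = $350. Combined base = $27,400 + $825 = $28,225.
Offense committed while released on bail in another case (+75%): $28,225 × 1.75 = $49,393.75.
Defendant is enrolled full-time in school (−35%): $49,393.75 × 0.65 = $32,105.94.
Defendant is a documented gang member (+10%): $32,105.94 × 1.1 = $35,316.53.
$35,316.53 is within the $800,000 maximum.
Rounded to the nearest dollar: $35,317.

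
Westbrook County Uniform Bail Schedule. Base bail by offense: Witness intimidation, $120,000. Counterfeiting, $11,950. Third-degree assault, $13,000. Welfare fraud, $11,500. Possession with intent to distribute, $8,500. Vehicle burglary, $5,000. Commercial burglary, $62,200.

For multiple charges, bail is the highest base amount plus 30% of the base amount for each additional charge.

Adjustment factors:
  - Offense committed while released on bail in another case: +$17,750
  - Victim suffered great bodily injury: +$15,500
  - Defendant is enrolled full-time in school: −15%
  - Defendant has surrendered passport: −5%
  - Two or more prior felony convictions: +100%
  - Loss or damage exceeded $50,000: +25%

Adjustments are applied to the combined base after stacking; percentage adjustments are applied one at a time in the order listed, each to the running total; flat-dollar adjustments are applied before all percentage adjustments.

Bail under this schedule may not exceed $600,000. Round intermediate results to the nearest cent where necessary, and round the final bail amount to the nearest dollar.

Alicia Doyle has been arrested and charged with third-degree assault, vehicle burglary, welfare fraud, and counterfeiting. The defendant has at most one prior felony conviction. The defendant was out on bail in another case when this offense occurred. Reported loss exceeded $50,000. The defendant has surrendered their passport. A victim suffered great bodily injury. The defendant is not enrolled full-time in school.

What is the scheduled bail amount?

$65,057

Base amounts from the schedule: third-degree assault $13,000; vehicle burglary $5,000; welfare fraud $11,500; counterfeiting $11,950.
Stacking rule: highest base plus 30% of each additional charge. Highest is third-degree assault at $13,000. Additional: $5,000 × 30% = $1,500; $11,500 × 30% = $3,450; $11,950 × 30% = $3,585. Combined base = $13,000 + $8,535 = $21,535.
Offense committed while released on bail in another case (+$17,750 flat): $21,535 + $17,750 = $39,285.
Victim suffered great bodily injury (+$15,500 flat): $39,285 + $15,500 = $54,785.
Defendant has surrendered passport (−5%): $54,785 × 0.95 = $52,045.75.
Loss or damage exceeded $50,000 (+25%): $52,045.75 × 1.25 = $65,057.19.
$65,057.19 is within the $600,000 maximum.
Rounded to the nearest dollar: $65,057.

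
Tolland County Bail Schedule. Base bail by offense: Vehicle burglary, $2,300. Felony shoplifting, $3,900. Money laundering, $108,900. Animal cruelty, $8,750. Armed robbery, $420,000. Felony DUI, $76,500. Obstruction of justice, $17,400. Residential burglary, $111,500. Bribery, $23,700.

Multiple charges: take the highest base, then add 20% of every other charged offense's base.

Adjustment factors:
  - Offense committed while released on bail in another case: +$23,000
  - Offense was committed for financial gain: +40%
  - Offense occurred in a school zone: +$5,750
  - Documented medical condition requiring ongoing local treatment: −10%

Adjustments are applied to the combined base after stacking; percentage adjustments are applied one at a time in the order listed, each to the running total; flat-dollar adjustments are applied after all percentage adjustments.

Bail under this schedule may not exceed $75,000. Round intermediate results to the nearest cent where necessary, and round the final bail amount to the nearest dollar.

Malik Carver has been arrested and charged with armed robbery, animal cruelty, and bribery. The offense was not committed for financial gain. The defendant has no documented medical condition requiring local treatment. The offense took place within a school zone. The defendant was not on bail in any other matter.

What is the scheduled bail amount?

$75,000

Base amounts from the schedule: armed robbery $420,000; animal cruelty $8,750; bribery $23,700.
Stacking rule: highest base plus 20% of each additional charge. Highest is armed robbery at $420,000. Additional: $8,750 × 20% = $1,750; $23,700 × 20% = $4,740. Combined base = $420,000 + $6,490 = $426,490.
Offense occurred in a school zone (+$5,750 flat): $426,490 + $5,750 = $432,240.
Result $432,240 exceeds the maximum of $75,000; bail is capped at $75,000.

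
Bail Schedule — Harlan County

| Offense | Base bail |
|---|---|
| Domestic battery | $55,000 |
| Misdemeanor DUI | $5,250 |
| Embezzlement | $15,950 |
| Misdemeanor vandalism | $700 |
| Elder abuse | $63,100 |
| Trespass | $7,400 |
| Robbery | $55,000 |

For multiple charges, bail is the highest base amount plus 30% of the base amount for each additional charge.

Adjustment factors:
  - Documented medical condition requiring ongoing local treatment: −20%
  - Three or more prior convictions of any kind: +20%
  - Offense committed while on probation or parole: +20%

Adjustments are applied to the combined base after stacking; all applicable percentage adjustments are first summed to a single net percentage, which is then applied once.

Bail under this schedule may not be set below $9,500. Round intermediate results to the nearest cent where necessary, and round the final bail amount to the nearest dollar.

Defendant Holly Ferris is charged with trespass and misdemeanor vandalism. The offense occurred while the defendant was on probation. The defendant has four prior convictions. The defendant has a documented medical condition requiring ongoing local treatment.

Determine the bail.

Base amounts from the schedule: trespass $7,400; misdemeanor vandalism $700.
Stacking rule: highest base plus 30% of each additional charge. Highest is trespass at $7,400. Additional: $700 × 30% = $210. Combined base = $7,400 + $210 = $7,610.
Net percentage adjustment: −20% +20% +20% = +20%. $7,610 × 1.2 = $9,132.
Result $9,132 is below the minimum of $9,500; bail is set at the minimum $9,500.

$9,500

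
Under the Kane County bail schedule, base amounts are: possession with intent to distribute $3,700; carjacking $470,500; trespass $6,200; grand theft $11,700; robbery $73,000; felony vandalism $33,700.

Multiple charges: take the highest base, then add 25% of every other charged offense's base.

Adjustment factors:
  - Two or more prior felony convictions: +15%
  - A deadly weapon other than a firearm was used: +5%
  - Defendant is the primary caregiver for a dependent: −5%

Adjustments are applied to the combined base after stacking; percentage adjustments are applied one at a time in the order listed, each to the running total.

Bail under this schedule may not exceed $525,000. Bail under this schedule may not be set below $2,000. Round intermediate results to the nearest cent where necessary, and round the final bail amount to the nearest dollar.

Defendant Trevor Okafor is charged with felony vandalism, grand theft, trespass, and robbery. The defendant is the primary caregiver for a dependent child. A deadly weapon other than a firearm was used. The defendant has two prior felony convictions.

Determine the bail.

Base amounts from the schedule: felony vandalism $33,700; grand theft $11,700; trespass $6,200; robbery $73,000.
Stacking rule: highest base plus 25% of each additional charge. Highest is robbery at $73,000. Additional: $33,700 × 25% = $8,425; $11,700 × 25% = $2,925; $6,200 × 25% = $1,550. Combined base = $73,000 + $12,900 = $85,900.
Two or more prior felony convictions (+15%): $85,900 × 1.15 = $98,785.
A deadly weapon other than a firearm was used (+5%): $98,785 × 1.05 = $103,724.25.
Defendant is the primary caregiver for a dependent (−5%): $103,724.25 × 0.95 = $98,538.04.
$98,538.04 is within the $525,000 maximum.
$98,538.04 is at or above the $2,000 minimum.
Rounded to the nearest dollar: $98,538.

$98,538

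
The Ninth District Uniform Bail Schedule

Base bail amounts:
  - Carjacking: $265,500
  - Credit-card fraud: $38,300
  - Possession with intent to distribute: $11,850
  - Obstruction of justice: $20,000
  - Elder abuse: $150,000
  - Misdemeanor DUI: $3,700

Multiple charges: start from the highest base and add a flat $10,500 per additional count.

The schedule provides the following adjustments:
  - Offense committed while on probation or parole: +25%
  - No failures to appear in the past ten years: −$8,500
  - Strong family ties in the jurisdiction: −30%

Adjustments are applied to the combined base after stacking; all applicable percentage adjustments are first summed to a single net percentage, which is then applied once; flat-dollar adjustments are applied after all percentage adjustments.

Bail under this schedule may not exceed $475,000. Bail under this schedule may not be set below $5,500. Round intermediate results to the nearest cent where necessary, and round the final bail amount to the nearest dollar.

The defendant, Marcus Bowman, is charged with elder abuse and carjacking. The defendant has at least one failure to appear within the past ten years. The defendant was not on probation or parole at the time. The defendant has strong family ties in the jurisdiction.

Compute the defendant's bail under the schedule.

$193,200

Base amounts from the schedule: elder abuse $150,000; carjacking $265,500.
Stacking rule: highest base plus $10,500 per additional charge. Highest is carjacking at $265,500; 1 additional charge → +$10,500. Combined base = $276,000.
Strong family ties in the jurisdiction (−30%): $276,000 × 0.7 = $193,200.
$193,200 is within the $475,000 maximum.
$193,200 is at or above the $5,500 minimum.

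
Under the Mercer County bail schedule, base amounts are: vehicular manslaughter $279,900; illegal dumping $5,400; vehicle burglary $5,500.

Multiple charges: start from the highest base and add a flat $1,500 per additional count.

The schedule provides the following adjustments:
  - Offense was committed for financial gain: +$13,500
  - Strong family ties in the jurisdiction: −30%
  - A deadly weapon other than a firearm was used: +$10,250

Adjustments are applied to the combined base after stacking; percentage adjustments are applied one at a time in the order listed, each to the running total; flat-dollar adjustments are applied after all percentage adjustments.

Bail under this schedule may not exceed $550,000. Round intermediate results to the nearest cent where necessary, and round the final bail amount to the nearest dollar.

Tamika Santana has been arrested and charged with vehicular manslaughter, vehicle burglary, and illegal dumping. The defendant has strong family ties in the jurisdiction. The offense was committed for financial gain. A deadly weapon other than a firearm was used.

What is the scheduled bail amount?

$221,780

Base amounts from the schedule: vehicular manslaughter $279,900; vehicle burglary $5,500; illegal dumping $5,400.
Stacking rule: highest base plus $1,500 per additional charge. Highest is vehicular manslaughter at $279,900; 2 additional charges → +$3,000. Combined base = $282,900.
Strong family ties in the jurisdiction (−30%): $282,900 × 0.7 = $198,030.
Offense was committed for financial gain (+$13,500 flat): $198,030 + $13,500 = $211,530.
A deadly weapon other than a firearm was used (+$10,250 flat): $211,530 + $10,250 = $221,780.
$221,780 is within the $550,000 maximum.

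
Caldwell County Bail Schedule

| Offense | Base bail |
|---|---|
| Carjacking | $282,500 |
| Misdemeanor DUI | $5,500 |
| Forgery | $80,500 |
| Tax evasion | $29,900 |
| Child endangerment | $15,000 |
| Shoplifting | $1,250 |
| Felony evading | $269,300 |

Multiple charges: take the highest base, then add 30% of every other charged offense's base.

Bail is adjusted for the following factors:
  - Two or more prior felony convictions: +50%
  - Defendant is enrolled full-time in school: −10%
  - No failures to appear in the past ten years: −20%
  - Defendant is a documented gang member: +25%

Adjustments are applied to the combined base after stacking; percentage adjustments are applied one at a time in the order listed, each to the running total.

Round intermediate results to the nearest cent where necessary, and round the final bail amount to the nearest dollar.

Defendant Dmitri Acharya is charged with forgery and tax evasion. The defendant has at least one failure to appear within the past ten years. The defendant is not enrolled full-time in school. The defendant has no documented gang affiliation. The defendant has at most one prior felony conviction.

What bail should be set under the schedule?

Base amounts from the schedule: forgery $80,500; tax evasion $29,900.
Stacking rule: highest base plus 30% of each additional charge. Highest is forgery at $80,500. Additional: $29,900 × 30% = $8,970. Combined base = $80,500 + $8,970 = $89,470.
No adjustment factors apply to this defendant.

$89,470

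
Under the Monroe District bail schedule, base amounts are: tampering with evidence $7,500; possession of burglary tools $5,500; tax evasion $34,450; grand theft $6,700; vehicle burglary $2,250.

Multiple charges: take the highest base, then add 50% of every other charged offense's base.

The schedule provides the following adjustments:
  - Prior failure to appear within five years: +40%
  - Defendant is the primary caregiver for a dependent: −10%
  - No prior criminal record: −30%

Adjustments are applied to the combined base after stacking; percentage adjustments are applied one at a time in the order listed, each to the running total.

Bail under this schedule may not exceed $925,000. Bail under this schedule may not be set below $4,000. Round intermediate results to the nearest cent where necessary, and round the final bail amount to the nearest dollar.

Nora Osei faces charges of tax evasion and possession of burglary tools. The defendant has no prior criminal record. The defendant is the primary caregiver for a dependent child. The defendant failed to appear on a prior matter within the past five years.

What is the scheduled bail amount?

$32,810

Base amounts from the schedule: tax evasion $34,450; possession of burglary tools $5,500.
Stacking rule: highest base plus 50% of each additional charge. Highest is tax evasion at $34,450. Additional: $5,500 × 50% = $2,750. Combined base = $34,450 + $2,750 = $37,200.
Prior failure to appear within five years (+40%): $37,200 × 1.4 = $52,080.
Defendant is the primary caregiver for a dependent (−10%): $52,080 × 0.9 = $46,872.
No prior criminal record (−30%): $46,872 × 0.7 = $32,810.40.
$32,810.40 is within the $925,000 maximum.
$32,810.40 is at or above the $4,000 minimum.
Rounded to the nearest dollar: $32,810.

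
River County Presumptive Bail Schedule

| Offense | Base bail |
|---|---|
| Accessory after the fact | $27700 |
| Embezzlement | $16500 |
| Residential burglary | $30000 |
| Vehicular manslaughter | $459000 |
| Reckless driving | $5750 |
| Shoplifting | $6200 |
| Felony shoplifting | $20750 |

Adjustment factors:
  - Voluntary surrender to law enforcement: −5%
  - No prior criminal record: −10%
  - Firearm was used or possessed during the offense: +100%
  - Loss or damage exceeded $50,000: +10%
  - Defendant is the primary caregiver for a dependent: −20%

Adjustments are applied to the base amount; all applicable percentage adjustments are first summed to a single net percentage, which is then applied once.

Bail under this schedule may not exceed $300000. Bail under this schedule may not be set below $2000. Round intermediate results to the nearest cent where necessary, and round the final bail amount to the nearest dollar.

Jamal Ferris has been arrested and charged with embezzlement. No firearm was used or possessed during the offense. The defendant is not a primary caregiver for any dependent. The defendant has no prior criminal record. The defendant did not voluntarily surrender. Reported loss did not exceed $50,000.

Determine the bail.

$14850

Base amounts from the schedule: embezzlement $16500.
Single charge. Combined base = $16500.
No prior criminal record (−10%): $16500 × 0.9 = $14850.
$14850 is within the $300000 maximum.
$14850 is at or above the $2000 minimum.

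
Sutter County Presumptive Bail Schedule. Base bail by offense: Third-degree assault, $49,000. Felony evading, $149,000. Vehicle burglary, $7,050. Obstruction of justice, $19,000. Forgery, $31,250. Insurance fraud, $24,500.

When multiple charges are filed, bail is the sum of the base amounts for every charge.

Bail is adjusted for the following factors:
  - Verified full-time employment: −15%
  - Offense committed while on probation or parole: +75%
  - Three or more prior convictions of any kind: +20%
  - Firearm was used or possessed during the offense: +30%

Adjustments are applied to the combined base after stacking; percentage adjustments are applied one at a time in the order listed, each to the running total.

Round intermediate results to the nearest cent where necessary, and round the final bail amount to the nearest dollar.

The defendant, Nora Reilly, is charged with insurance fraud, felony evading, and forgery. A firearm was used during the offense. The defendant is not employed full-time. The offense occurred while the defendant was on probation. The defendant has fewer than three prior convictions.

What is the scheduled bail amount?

Base amounts from the schedule: insurance fraud $24,500; felony evading $149,000; forgery $31,250.
Stacking rule: sum of all bases. $24,500 + $149,000 + $31,250 = $204,750.
Offense committed while on probation or parole (+75%): $204,750 × 1.75 = $358,312.50.
Firearm was used or possessed during the offense (+30%): $358,312.50 × 1.3 = $465,806.25.
Rounded to the nearest dollar: $465,806.

$465,806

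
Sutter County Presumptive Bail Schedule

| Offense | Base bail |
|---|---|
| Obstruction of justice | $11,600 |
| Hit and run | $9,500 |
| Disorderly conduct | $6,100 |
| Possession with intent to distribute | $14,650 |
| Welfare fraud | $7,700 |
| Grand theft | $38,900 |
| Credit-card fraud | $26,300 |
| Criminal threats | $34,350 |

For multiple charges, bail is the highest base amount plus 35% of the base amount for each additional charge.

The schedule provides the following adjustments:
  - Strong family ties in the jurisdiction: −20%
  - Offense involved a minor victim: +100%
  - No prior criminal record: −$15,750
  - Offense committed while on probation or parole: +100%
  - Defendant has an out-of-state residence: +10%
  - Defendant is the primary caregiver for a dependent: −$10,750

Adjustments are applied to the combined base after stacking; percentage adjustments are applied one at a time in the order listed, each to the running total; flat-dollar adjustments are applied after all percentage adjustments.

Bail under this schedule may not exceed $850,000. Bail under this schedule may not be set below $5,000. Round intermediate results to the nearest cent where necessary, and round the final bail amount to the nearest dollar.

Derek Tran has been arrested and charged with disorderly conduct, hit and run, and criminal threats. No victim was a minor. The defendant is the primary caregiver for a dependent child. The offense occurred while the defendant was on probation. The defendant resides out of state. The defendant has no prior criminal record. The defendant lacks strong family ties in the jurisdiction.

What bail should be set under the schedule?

$61,082

Base amounts from the schedule: disorderly conduct $6,100; hit and run $9,500; criminal threats $34,350.
Stacking rule: highest base plus 35% of each additional charge. Highest is criminal threats at $34,350. Additional: $6,100 × 35% = $2,135; $9,500 × 35% = $3,325. Combined base = $34,350 + $5,460 = $39,810.
Offense committed while on probation or parole (+100%): $39,810 × 2 = $79,620.
Defendant has an out-of-state residence (+10%): $79,620 × 1.1 = $87,582.
No prior criminal record (−$15,750 flat): $87,582 − $15,750 = $71,832.
Defendant is the primary caregiver for a dependent (−$10,750 flat): $71,832 − $10,750 = $61,082.
$61,082 is within the $850,000 maximum.
$61,082 is at or above the $5,000 minimum.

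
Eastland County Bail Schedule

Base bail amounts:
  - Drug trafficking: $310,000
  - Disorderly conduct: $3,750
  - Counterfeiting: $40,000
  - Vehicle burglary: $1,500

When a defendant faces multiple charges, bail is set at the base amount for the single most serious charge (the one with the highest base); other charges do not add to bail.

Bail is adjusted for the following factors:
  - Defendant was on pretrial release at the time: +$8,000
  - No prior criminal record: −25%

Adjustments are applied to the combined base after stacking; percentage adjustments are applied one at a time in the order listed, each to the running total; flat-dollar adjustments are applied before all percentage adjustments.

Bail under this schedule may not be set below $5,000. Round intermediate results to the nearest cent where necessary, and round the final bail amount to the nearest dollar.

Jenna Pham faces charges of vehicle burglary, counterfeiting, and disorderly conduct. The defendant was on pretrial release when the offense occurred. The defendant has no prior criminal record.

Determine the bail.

$36,000

Base amounts from the schedule: vehicle burglary $1,500; counterfeiting $40,000; disorderly conduct $3,750.
Stacking rule: use the highest base only. Highest is counterfeiting at $40,000. Combined base = $40,000.
Defendant was on pretrial release at the time (+$8,000 flat): $40,000 + $8,000 = $48,000.
No prior criminal record (−25%): $48,000 × 0.75 = $36,000.
$36,000 is at or above the $5,000 minimum.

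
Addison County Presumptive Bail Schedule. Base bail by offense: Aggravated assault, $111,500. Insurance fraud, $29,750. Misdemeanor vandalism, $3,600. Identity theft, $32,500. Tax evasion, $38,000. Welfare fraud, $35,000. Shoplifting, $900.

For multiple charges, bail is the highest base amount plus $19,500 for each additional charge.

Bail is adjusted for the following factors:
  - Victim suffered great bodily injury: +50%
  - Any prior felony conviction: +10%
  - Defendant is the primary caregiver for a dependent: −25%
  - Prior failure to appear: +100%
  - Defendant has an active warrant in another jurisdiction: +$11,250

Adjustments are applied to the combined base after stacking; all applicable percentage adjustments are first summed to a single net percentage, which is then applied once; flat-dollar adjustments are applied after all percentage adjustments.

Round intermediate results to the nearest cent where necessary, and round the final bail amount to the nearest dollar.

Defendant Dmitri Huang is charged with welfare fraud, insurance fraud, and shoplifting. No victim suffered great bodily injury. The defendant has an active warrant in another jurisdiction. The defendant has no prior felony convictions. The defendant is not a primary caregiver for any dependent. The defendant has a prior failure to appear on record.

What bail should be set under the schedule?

$159,250

Base amounts from the schedule: welfare fraud $35,000; insurance fraud $29,750; shoplifting $900.
Stacking rule: highest base plus $19,500 per additional charge. Highest is welfare fraud at $35,000; 2 additional charges → +$39,000. Combined base = $74,000.
Prior failure to appear (+100%): $74,000 × 2 = $148,000.
Defendant has an active warrant in another jurisdiction (+$11,250 flat): $148,000 + $11,250 = $159,250.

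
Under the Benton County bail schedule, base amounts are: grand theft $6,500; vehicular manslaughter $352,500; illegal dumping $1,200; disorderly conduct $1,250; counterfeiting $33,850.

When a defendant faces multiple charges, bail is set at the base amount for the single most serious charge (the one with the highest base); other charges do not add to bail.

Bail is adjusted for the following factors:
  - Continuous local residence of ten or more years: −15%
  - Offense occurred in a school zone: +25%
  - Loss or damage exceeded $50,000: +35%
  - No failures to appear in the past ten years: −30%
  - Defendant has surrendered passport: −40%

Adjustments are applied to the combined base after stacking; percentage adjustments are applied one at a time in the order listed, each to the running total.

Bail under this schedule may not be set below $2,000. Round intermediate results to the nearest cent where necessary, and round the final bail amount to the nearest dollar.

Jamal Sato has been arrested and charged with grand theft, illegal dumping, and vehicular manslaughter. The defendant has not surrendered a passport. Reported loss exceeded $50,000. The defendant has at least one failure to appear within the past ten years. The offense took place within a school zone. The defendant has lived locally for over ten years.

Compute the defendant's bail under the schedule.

Base amounts from the schedule: grand theft $6,500; illegal dumping $1,200; vehicular manslaughter $352,500.
Stacking rule: use the highest base only. Highest is vehicular manslaughter at $352,500. Combined base = $352,500.
Continuous local residence of ten or more years (−15%): $352,500 × 0.85 = $299,625.
Offense occurred in a school zone (+25%): $299,625 × 1.25 = $374,531.25.
Loss or damage exceeded $50,000 (+35%): $374,531.25 × 1.35 = $505,617.19.
$505,617.19 is at or above the $2,000 minimum.
Rounded to the nearest dollar: $505,617.

$505,617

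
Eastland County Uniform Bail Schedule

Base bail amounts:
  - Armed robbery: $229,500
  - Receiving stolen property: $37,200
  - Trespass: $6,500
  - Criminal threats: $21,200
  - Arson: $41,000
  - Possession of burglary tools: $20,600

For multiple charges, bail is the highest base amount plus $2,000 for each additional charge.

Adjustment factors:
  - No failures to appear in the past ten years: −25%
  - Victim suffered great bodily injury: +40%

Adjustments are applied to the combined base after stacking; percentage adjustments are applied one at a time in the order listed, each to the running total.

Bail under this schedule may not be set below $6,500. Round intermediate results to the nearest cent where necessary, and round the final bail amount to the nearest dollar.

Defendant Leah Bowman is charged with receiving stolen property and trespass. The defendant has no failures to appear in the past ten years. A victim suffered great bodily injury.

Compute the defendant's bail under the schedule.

Base amounts from the schedule: receiving stolen property $37,200; trespass $6,500.
Stacking rule: highest base plus $2,000 per additional charge. Highest is receiving stolen property at $37,200; 1 additional charge → +$2,000. Combined base = $39,200.
No failures to appear in the past ten years (−25%): $39,200 × 0.75 = $29,400.
Victim suffered great bodily injury (+40%): $29,400 × 1.4 = $41,160.
$41,160 is at or above the $6,500 minimum.

$41,160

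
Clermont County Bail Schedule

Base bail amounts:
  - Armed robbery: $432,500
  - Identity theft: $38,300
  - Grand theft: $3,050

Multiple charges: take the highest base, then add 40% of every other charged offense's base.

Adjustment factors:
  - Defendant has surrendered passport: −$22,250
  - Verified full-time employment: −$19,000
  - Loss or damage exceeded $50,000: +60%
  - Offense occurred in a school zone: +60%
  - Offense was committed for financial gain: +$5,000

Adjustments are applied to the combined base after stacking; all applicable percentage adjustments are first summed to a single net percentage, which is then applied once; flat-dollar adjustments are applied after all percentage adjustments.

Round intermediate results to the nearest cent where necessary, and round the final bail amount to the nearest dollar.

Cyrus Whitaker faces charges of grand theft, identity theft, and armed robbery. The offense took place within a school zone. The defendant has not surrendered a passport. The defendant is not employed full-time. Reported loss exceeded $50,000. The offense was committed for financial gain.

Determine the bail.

Base amounts from the schedule: grand theft $3,050; identity theft $38,300; armed robbery $432,500.
Stacking rule: highest base plus 40% of each additional charge. Highest is armed robbery at $432,500. Additional: $3,050 × 40% = $1,220; $38,300 × 40% = $15,320. Combined base = $432,500 + $16,540 = $449,040.
Net percentage adjustment: +60% +60% = +120%. $449,040 × 2.2 = $987,888.
Offense was committed for financial gain (+$5,000 flat): $987,888 + $5,000 = $992,888.

$992,888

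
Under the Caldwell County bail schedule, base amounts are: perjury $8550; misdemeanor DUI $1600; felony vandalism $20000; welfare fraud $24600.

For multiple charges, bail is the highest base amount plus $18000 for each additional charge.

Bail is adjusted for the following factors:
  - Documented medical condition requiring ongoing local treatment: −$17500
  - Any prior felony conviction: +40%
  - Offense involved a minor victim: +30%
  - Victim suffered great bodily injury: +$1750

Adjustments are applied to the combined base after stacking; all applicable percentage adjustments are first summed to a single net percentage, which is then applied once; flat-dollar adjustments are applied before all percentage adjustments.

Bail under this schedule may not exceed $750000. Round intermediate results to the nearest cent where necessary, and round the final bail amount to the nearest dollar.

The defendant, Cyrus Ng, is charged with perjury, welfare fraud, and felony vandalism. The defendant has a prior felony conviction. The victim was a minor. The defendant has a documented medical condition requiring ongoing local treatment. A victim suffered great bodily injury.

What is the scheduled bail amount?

Base amounts from the schedule: perjury $8550; welfare fraud $24600; felony vandalism $20000.
Stacking rule: highest base plus $18000 per additional charge. Highest is welfare fraud at $24600; 2 additional charges → +$36000. Combined base = $60600.
Documented medical condition requiring ongoing local treatment (−$17500 flat): $60600 − $17500 = $43100.
Victim suffered great bodily injury (+$1750 flat): $43100 + $1750 = $44850.
Net percentage adjustment: +40% +30% = +70%. $44850 × 1.7 = $76245.
$76245 is within the $750000 maximum.

$76245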